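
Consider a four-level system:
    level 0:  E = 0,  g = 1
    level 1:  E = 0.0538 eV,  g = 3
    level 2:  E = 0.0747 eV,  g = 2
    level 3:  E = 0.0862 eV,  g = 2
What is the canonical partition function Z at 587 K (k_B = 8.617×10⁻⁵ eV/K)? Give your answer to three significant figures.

k_BT = 8.617×10⁻⁵ × 587 K = 0.050582 eV.
Eᵢ/kT = 0, 1.0636, 1.4768, 1.7042.
Z = Σ gᵢe^(−Eᵢ/kT) = 1·e^(−0) + 3·e^(−1.0636) + 2·e^(−1.4768) + 2·e^(−1.7042) = 1.0000 + 1.0356 + 0.45673 + 0.36384 = 2.8562.

Z = 2.86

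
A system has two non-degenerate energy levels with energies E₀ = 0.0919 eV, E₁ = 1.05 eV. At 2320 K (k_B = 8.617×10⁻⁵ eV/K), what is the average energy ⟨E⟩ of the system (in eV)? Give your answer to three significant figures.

0.0998 eV

k_BT = 8.617×10⁻⁵ × 2320 K = 0.19991 eV.
Eᵢ/kT = 0.45971, 5.2524.
Z = Σ e^(−Eᵢ/kT) = e^(−0.45971) + e^(−5.2524) = 0.63147 + 0.0052349 = 0.63670.
⟨E⟩ = Σ Eᵢ e^(−Eᵢ/kT) / Z = (0.0919·0.63147 + 1.05·0.0052349) / 0.63670 = 0.0998 eV.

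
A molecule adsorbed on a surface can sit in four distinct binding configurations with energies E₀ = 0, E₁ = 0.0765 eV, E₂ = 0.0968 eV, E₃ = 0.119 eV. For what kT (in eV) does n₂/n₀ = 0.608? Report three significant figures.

n₂/n₀ = exp[−(E₂−E₀)/kT] = 0.608.
⇒ (E₂−E₀)/kT = ln(1/0.608) = ln(1.6447) = 0.49756.
kT = 0.0968 eV / 0.49756 = 0.195 eV.

0.195 eV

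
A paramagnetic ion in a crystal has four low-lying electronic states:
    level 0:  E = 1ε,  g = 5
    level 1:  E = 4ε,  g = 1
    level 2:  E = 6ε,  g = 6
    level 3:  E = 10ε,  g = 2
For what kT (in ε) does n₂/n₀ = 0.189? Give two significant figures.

n₂/n₀ = (g₂/g₀) exp[−(E₂−E₀)/kT] = 0.189.
⇒ (E₂−E₀)/kT = ln((6/5)/0.189) = ln(6.349) = 1.848.
kT = 5ε / 1.848 = 2.7 ε.

2.7 ε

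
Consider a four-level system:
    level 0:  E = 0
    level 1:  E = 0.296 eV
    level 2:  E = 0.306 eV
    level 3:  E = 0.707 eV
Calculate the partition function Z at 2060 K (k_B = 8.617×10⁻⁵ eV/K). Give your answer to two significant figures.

k_BT = 8.617×10⁻⁵ × 2060 K = 0.1775 eV.
Eᵢ/kT = 0, 1.668, 1.724, 3.983.
Z = Σ e^(−Eᵢ/kT) = e^(−0) + e^(−1.668) + e^(−1.724) + e^(−3.983) = 1.000 + 0.1886 + 0.1784 + 0.01863 = 1.386.

Z = 1.4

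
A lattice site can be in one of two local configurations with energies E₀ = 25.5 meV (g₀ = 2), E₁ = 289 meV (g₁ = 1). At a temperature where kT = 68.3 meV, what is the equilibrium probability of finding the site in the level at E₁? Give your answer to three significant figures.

0.0104

Eᵢ/kT = 0.37335, 4.2313.
Z = Σ gᵢe^(−Eᵢ/kT) = 2·e^(−0.37335) + 1·e^(−4.2313) = 1.3768 + 0.014533 = 1.3913.
P₁ = g₁ e^(−E₁/kT) / Z = 0.014533/1.3913 = 0.0104.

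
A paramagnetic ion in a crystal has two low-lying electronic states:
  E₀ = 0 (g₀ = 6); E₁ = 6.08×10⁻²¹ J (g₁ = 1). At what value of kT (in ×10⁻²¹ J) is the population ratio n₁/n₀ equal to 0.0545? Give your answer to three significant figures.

5.44 ×10⁻²¹ J

n₁/n₀ = (g₁/g₀) exp[−(E₁−E₀)/kT] = 0.0545.
⇒ (E₁−E₀)/kT = ln((1/6)/0.0545) = ln(3.0581) = 1.1178.
kT = 6.08 ×10⁻²¹ J / 1.1178 = 5.44 ×10⁻²¹ J.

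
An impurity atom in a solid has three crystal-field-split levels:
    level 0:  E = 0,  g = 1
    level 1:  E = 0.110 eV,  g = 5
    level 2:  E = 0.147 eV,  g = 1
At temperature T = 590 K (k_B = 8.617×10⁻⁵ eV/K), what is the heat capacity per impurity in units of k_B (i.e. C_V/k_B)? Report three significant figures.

k_BT = 8.617×10⁻⁵ × 590 K = 0.050840 eV.
Eᵢ/kT = 0, 2.1637, 2.8914.
Z = Σ gᵢe^(−Eᵢ/kT) = 1·e^(−0) + 5·e^(−2.1637) + 1·e^(−2.8914) = 1.0000 + 0.57450 + 0.055498 = 1.6300.
⟨E⟩ = 0.043775 eV, ⟨E²⟩ = 0.0050004 eV².
C_V/k_B = (⟨E²⟩ − ⟨E⟩²)/(kT)² = (0.0050004 − 0.0019163)/0.0025847 = 1.19.

1.19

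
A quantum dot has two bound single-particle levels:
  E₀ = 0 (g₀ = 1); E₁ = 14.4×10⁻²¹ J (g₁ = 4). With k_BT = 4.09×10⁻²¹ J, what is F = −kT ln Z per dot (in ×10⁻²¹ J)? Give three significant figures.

-0.457 ×10⁻²¹ J

Eᵢ/kT = 0, 3.5208.
Z = Σ gᵢe^(−Eᵢ/kT) = 1·e^(−0) + 4·e^(−3.5208) = 1.0000 + 0.11830 = 1.1183.
F = −kT ln Z = −4.09 × ln(1.1183) = −4.09 × 0.11181 = -0.457 ×10⁻²¹ J.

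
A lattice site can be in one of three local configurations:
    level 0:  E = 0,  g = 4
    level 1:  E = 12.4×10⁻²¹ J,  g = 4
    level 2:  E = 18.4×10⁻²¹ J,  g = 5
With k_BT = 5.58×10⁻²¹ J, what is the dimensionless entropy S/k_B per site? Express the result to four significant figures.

1.871

Eᵢ/kT = 0, 2.22222, 3.29749.
Z = Σ gᵢe^(−Eᵢ/kT) = 4·e^(−0) + 4·e^(−2.22222) + 5·e^(−3.29749) = 4.00000 + 0.433473 + 0.184879 = 4.61835.
⟨E⟩ = Σ EᵢPᵢ = 1.90043 ×10⁻²¹ J.
S/k_B = ln Z + ⟨E⟩/kT = ln(4.61835) + 1.90043/5.58 = 1.53004 + 0.340579 = 1.871.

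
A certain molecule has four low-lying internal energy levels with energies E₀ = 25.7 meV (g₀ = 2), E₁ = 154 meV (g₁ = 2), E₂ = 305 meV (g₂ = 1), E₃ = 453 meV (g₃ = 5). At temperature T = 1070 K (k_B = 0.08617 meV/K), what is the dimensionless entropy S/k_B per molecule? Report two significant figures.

1.4

k_BT = 0.08617 × 1070 K = 92.20 meV.
Eᵢ/kT = 0.2787, 1.670, 3.308, 4.913.
Z = Σ gᵢe^(−Eᵢ/kT) = 2·e^(−0.2787) + 2·e^(−1.670) + 1·e^(−3.308) + 5·e^(−4.913) = 1.514 + 0.3765 + 0.03659 + 0.03675 = 1.964.
⟨E⟩ = Σ EᵢPᵢ = 63.49 meV.
S/k_B = ln Z + ⟨E⟩/kT = ln(1.964) + 63.49/92.20 = 0.6750 + 0.6886 = 1.4.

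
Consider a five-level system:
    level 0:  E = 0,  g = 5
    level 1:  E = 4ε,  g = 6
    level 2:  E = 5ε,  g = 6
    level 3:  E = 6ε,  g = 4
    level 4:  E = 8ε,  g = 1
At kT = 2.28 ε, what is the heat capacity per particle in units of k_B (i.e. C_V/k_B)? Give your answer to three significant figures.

0.900

Eᵢ/kT = 0, 1.7544, 2.1930, 2.6316, 3.5088.
Z = Σ gᵢe^(−Eᵢ/kT) = 5·e^(−0) + 6·e^(−1.7544) + 6·e^(−2.1930) + 4·e^(−2.6316) + 1·e^(−3.5088) = 5.0000 + 1.0381 + 0.66949 + 0.28785 + 0.029933 = 7.0254.
⟨E⟩ = 1.3475 ε, ⟨E²⟩ = 6.4943 ε².
C_V/k_B = (⟨E²⟩ − ⟨E⟩²)/(kT)² = (6.4943 − 1.8158)/5.1984 = 0.900.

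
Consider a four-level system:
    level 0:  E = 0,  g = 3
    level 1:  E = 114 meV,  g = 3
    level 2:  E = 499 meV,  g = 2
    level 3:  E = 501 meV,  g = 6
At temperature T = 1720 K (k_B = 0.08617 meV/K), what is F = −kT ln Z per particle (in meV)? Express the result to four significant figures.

k_BT = 0.08617 × 1720 K = 148.212 meV.
Eᵢ/kT = 0, 0.769168, 3.36680, 3.38029.
Z = Σ gᵢe^(−Eᵢ/kT) = 3·e^(−0) + 3·e^(−0.769168) + 2·e^(−3.36680) + 6·e^(−3.38029) = 3.00000 + 1.39020 + 0.0689997 + 0.204225 = 4.66342.
F = −kT ln Z = −148.212 × ln(4.66342) = −148.212 × 1.53975 = -228.2 meV.

-228.2 meV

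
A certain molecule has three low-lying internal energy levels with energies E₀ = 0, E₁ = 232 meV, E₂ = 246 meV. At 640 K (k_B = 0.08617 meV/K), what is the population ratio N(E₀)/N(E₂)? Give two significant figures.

k_BT = 0.08617 × 640 K = 55.15 meV.
n₀/n₂ = exp[−(E₀−E₂)/kT] = exp(−(-246 meV)/(55.15 meV)) = exp(4.461) = 87.

87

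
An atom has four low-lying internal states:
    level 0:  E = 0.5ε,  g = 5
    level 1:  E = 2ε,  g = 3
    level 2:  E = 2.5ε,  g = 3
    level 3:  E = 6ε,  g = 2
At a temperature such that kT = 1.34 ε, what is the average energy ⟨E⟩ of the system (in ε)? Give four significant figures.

Eᵢ/kT = 0.373134, 1.49254, 1.86567, 4.47761.
Z = Σ gᵢe^(−Eᵢ/kT) = 5·e^(−0.373134) + 3·e^(−1.49254) + 3·e^(−1.86567) + 2·e^(−4.47761) = 3.44286 + 0.674403 + 0.464377 + 0.0227211 = 4.60436.
⟨E⟩ = Σ Eᵢ gᵢe^(−Eᵢ/kT) / Z = (0.5·3.44286 + 2·0.674403 + 2.5·0.464377 + 6·0.0227211) / 4.60436 = 0.9486 ε.

0.9486 ε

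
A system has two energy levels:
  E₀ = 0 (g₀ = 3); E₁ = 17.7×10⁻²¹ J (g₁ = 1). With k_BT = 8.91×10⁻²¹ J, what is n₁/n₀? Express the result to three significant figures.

n₁/n₀ = (g₁/g₀) exp[−(E₁−E₀)/kT] = (1/3) × exp(−(17.7 ×10⁻²¹ J)/(8.91 ×10⁻²¹ J)) = (1/3) × exp(-1.9865) = 0.0457.

0.0457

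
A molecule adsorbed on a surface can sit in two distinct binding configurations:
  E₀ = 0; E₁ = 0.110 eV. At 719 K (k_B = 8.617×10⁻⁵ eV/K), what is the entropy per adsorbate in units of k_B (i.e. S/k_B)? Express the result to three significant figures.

k_BT = 8.617×10⁻⁵ × 719 K = 0.061956 eV.
Eᵢ/kT = 0, 1.7755.
Z = Σ e^(−Eᵢ/kT) = e^(−0) + e^(−1.7755) = 1.0000 + 0.16940 = 1.1694.
⟨E⟩ = Σ EᵢPᵢ = 0.015935 eV.
S/k_B = ln Z + ⟨E⟩/kT = ln(1.1694) + 0.015935/0.061956 = 0.15649 + 0.25720 = 0.414.

0.414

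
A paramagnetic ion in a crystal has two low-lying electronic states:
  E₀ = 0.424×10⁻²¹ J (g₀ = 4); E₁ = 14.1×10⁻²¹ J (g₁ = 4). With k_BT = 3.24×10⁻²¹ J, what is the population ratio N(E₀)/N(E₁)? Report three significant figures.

n₀/n₁ = (g₀/g₁) exp[−(E₀−E₁)/kT] = (4/4) × exp(−(-13.676 ×10⁻²¹ J)/(3.24 ×10⁻²¹ J)) = (4/4) × exp(4.2210) = 68.1.

68.1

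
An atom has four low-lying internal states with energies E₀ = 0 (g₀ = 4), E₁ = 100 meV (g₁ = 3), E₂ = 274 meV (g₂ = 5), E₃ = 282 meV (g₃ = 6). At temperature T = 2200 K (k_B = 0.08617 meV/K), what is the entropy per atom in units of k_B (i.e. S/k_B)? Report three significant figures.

k_BT = 0.08617 × 2200 K = 189.57 meV.
Eᵢ/kT = 0, 0.52751, 1.4454, 1.4876.
Z = Σ gᵢe^(−Eᵢ/kT) = 4·e^(−0) + 3·e^(−0.52751) + 5·e^(−1.4454) + 6·e^(−1.4876) = 4.0000 + 1.7702 + 1.1783 + 1.3555 = 8.3040.
⟨E⟩ = Σ EᵢPᵢ = 106.23 meV.
S/k_B = ln Z + ⟨E⟩/kT = ln(8.3040) + 106.23/189.57 = 2.1167 + 0.56037 = 2.68.

2.68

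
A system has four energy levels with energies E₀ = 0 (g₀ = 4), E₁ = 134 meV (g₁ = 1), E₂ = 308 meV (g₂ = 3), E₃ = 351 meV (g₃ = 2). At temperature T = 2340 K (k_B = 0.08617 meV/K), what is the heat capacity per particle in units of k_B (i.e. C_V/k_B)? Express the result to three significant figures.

0.385

k_BT = 0.08617 × 2340 K = 201.64 meV.
Eᵢ/kT = 0, 0.66455, 1.5275, 1.7407.
Z = Σ gᵢe^(−Eᵢ/kT) = 4·e^(−0) + 1·e^(−0.66455) + 3·e^(−1.5275) + 2·e^(−1.7407) = 4.0000 + 0.51451 + 0.65123 + 0.35080 = 5.5165.
⟨E⟩ = 71.178 meV, ⟨E²⟩ = 20708 meV².
C_V/k_B = (⟨E²⟩ − ⟨E⟩²)/(kT)² = (20708 − 5066.3)/40659 = 0.385.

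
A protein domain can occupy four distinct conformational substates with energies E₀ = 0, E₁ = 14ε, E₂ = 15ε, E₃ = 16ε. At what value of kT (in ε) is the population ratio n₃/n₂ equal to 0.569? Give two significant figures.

n₃/n₂ = exp[−(E₃−E₂)/kT] = 0.569.
⇒ (E₃−E₂)/kT = ln(1/0.569) = ln(1.757) = 0.5636.
kT = 1ε / 0.5636 = 1.8 ε.

1.8 ε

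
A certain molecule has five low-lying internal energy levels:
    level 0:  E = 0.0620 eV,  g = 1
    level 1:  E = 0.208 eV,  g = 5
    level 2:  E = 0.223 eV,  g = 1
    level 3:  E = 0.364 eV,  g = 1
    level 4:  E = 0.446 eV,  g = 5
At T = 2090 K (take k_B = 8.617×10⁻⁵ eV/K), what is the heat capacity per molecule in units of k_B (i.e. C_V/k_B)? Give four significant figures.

k_BT = 8.617×10⁻⁵ × 2090 K = 0.180095 eV.
Eᵢ/kT = 0.344263, 1.15495, 1.23824, 2.02116, 2.47647.
Z = Σ gᵢe^(−Eᵢ/kT) = 1·e^(−0.344263) + 5·e^(−1.15495) + 1·e^(−1.23824) + 1·e^(−2.02116) + 5·e^(−2.47647) = 0.708743 + 1.57537 + 0.289894 + 0.132502 + 0.420197 = 3.12671.
⟨E⟩ = 0.214892 eV, ⟨E²⟩ = 0.0596273 eV².
C_V/k_B = (⟨E²⟩ − ⟨E⟩²)/(kT)² = (0.0596273 − 0.0461786)/0.0324342 = 0.4146.

0.4146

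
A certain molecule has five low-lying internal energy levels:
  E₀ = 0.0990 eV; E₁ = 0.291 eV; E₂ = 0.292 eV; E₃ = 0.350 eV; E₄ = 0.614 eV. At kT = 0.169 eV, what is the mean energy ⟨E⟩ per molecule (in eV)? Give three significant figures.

Eᵢ/kT = 0.58580, 1.7219, 1.7278, 2.0710, 3.6331.
Z = Σ e^(−Eᵢ/kT) = e^(−0.58580) + e^(−1.7219) + e^(−1.7278) + e^(−2.0710) + e^(−3.6331) = 0.55666 + 0.17873 + 0.17767 + 0.12606 + 0.026434 = 1.0656.
⟨E⟩ = Σ Eᵢ e^(−Eᵢ/kT) / Z = (0.0990·0.55666 + 0.291·0.17873 + 0.292·0.17767 + 0.350·0.12606 + 0.614·0.026434) / 1.0656 = 0.206 eV.

0.206 eV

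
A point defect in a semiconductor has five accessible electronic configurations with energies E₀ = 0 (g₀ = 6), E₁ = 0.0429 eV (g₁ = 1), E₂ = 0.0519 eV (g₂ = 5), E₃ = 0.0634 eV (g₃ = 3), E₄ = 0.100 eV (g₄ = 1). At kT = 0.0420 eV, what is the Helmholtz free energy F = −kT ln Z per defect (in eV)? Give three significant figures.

Eᵢ/kT = 0, 1.0214, 1.2357, 1.5095, 2.3810.
Z = Σ gᵢe^(−Eᵢ/kT) = 6·e^(−0) + 1·e^(−1.0214) + 5·e^(−1.2357) + 3·e^(−1.5095) + 1·e^(−2.3810) = 6.0000 + 0.36009 + 1.4532 + 0.66306 + 0.092458 = 8.5688.
F = −kT ln Z = −0.0420 × ln(8.5688) = −0.0420 × 2.1481 = -0.0902 eV.

-0.0902 eV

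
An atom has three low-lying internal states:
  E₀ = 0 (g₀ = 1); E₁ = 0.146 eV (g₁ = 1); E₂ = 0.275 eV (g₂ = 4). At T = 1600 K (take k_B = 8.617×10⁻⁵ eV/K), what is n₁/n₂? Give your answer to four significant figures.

0.6372

k_BT = 8.617×10⁻⁵ × 1600 K = 0.137872 eV.
n₁/n₂ = (g₁/g₂) exp[−(E₁−E₂)/kT] = (1/4) × exp(−(-0.129 eV)/(0.137872 eV)) = (1/4) × exp(0.935650) = 0.6372.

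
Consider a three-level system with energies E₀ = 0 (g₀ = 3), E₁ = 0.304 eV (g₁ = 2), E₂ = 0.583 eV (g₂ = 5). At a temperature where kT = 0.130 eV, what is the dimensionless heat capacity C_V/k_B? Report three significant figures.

Eᵢ/kT = 0, 2.3385, 4.4846.
Z = Σ gᵢe^(−Eᵢ/kT) = 3·e^(−0) + 2·e^(−2.3385) + 5·e^(−4.4846) = 3.0000 + 0.19294 + 0.056407 = 3.2493.
⟨E⟩ = 0.028172 eV, ⟨E²⟩ = 0.011388 eV².
C_V/k_B = (⟨E²⟩ − ⟨E⟩²)/(kT)² = (0.011388 − 0.00079366)/0.016900 = 0.627.

0.627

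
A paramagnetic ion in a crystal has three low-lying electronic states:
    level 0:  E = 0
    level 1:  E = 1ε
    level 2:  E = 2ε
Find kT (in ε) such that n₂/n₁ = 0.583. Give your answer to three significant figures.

1.85 ε

n₂/n₁ = exp[−(E₂−E₁)/kT] = 0.583.
⇒ (E₂−E₁)/kT = ln(1/0.583) = ln(1.7153) = 0.53959.
kT = 1ε / 0.53959 = 1.85 ε.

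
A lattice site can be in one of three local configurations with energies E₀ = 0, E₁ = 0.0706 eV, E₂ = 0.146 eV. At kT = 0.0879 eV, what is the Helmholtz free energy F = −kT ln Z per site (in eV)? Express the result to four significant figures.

Eᵢ/kT = 0, 0.803185, 1.66098.
Z = Σ e^(−Eᵢ/kT) = e^(−0) + e^(−0.803185) + e^(−1.66098) = 1.00000 + 0.447900 + 0.189953 = 1.63785.
F = −kT ln Z = −0.0879 × ln(1.63785) = −0.0879 × 0.493384 = -0.04337 eV.

-0.04337 eV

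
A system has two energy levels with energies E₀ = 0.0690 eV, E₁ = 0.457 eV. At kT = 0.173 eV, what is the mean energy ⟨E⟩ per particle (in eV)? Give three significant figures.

Eᵢ/kT = 0.39884, 2.6416.
Z = Σ e^(−Eᵢ/kT) = e^(−0.39884) + e^(−2.6416) = 0.67110 + 0.071247 = 0.74235.
⟨E⟩ = Σ Eᵢ e^(−Eᵢ/kT) / Z = (0.0690·0.67110 + 0.457·0.071247) / 0.74235 = 0.106 eV.

0.106 eV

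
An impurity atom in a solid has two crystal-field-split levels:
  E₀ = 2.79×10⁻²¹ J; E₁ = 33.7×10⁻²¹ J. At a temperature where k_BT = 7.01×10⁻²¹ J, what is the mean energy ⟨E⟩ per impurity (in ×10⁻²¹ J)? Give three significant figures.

Eᵢ/kT = 0.39800, 4.8074.
Z = Σ e^(−Eᵢ/kT) = e^(−0.39800) + e^(−4.8074) = 0.67166 + 0.0081691 = 0.67983.
⟨E⟩ = Σ Eᵢ e^(−Eᵢ/kT) / Z = (2.79·0.67166 + 33.7·0.0081691) / 0.67983 = 3.16 ×10⁻²¹ J.

3.16 ×10⁻²¹ J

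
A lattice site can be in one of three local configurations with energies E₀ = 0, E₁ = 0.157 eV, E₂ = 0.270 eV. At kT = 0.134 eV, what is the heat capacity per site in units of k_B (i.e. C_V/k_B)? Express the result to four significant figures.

0.4782

Eᵢ/kT = 0, 1.17164, 2.01493.
Z = Σ e^(−Eᵢ/kT) = e^(−0) + e^(−1.17164) + e^(−2.01493) = 1.00000 + 0.309858 + 0.133330 = 1.44319.
⟨E⟩ = 0.0586526 eV, ⟨E²⟩ = 0.0120271 eV².
C_V/k_B = (⟨E²⟩ − ⟨E⟩²)/(kT)² = (0.0120271 − 0.00344013)/0.0179560 = 0.4782.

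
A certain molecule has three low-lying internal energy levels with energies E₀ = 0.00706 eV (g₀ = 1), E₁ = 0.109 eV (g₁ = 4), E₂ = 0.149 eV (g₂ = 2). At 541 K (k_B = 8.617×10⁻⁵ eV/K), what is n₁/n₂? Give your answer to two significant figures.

4.7

k_BT = 8.617×10⁻⁵ × 541 K = 0.04662 eV.
n₁/n₂ = (g₁/g₂) exp[−(E₁−E₂)/kT] = (4/2) × exp(−(-0.040 eV)/(0.04662 eV)) = (4/2) × exp(0.8580) = 4.7.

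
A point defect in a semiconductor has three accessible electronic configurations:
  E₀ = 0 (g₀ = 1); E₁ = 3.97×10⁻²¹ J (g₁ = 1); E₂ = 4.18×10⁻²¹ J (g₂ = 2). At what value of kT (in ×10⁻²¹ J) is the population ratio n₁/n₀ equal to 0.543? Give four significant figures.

6.501 ×10⁻²¹ J

n₁/n₀ = (g₁/g₀) exp[−(E₁−E₀)/kT] = 0.543.
⇒ (E₁−E₀)/kT = ln((1/1)/0.543) = ln(1.84162) = 0.610646.
kT = 3.97 ×10⁻²¹ J / 0.610646 = 6.501 ×10⁻²¹ J.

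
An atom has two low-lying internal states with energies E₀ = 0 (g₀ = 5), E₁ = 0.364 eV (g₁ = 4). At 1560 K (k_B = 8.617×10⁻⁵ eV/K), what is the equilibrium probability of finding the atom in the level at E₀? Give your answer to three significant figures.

0.949

k_BT = 8.617×10⁻⁵ × 1560 K = 0.13443 eV.
Eᵢ/kT = 0, 2.7077.
Z = Σ gᵢe^(−Eᵢ/kT) = 5·e^(−0) + 4·e^(−2.7077) = 5.0000 + 0.26676 = 5.2668.
P₀ = g₀ e^(−E₀/kT) / Z = 5.0000/5.2668 = 0.949.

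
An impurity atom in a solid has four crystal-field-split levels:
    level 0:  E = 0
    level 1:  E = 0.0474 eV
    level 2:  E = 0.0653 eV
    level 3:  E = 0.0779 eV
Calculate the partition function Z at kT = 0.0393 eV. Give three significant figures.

Eᵢ/kT = 0, 1.2061, 1.6616, 1.9822.
Z = Σ e^(−Eᵢ/kT) = e^(−0) + e^(−1.2061) + e^(−1.6616) + e^(−1.9822) = 1.0000 + 0.29936 + 0.18984 + 0.13777 = 1.6270.

Z = 1.63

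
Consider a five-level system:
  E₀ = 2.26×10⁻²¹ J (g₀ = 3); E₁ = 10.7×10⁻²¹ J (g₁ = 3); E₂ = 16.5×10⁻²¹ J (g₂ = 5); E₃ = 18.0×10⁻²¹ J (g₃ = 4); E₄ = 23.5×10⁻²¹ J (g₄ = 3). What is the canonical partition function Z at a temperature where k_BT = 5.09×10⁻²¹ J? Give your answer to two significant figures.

Z = 2.6

Eᵢ/kT = 0.4440, 2.102, 3.242, 3.536, 4.617.
Z = Σ gᵢe^(−Eᵢ/kT) = 3·e^(−0.4440) + 3·e^(−2.102) + 5·e^(−3.242) + 4·e^(−3.536) + 3·e^(−4.617) = 1.924 + 0.3666 + 0.1954 + 0.1165 + 0.02965 = 2.632.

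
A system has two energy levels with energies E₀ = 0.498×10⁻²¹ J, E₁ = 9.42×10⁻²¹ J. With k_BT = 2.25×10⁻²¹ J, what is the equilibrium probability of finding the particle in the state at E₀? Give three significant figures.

Eᵢ/kT = 0.22133, 4.1867.
Z = Σ e^(−Eᵢ/kT) = e^(−0.22133) + e^(−4.1867) = 0.80145 + 0.015196 = 0.81665.
P₀ = e^(−E₀/kT) / Z = 0.80145/0.81665 = 0.981.

0.981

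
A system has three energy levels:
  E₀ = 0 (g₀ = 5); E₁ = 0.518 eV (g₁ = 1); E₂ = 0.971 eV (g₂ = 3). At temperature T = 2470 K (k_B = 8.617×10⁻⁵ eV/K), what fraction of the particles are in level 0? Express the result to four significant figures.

k_BT = 8.617×10⁻⁵ × 2470 K = 0.212840 eV.
Eᵢ/kT = 0, 2.43375, 4.56211.
Z = Σ gᵢe^(−Eᵢ/kT) = 5·e^(−0) + 1·e^(−2.43375) + 3·e^(−4.56211) = 5.00000 + 0.0877073 + 0.0313200 = 5.11903.
P₀ = g₀ e^(−E₀/kT) / Z = 5.00000/5.11903 = 0.9767.

0.9767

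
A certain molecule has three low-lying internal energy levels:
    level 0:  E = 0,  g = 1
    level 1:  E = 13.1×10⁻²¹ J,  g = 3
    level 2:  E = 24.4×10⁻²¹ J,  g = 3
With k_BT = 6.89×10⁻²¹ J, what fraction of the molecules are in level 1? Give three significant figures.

Eᵢ/kT = 0, 1.9013, 3.5414.
Z = Σ gᵢe^(−Eᵢ/kT) = 1·e^(−0) + 3·e^(−1.9013) + 3·e^(−3.5414) = 1.0000 + 0.44812 + 0.086918 = 1.5350.
P₁ = g₁ e^(−E₁/kT) / Z = 0.44812/1.5350 = 0.292.

0.292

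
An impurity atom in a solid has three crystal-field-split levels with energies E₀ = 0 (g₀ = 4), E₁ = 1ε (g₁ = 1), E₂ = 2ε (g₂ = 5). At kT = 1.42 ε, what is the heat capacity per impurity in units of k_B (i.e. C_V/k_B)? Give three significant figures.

0.336

Eᵢ/kT = 0, 0.70423, 1.4085.
Z = Σ gᵢe^(−Eᵢ/kT) = 4·e^(−0) + 1·e^(−0.70423) + 5·e^(−1.4085) = 4.0000 + 0.49449 + 1.2225 = 5.7170.
⟨E⟩ = 0.51417 ε, ⟨E²⟩ = 0.94184 ε².
C_V/k_B = (⟨E²⟩ − ⟨E⟩²)/(kT)² = (0.94184 − 0.26437)/2.0164 = 0.336.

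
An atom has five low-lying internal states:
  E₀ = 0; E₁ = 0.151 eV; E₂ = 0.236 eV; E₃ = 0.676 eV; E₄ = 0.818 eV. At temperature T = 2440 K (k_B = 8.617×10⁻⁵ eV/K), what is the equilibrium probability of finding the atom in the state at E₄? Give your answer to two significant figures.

0.011

k_BT = 8.617×10⁻⁵ × 2440 K = 0.2103 eV.
Eᵢ/kT = 0, 0.7180, 1.122, 3.214, 3.890.
Z = Σ e^(−Eᵢ/kT) = e^(−0) + e^(−0.7180) + e^(−1.122) + e^(−3.214) + e^(−3.890) = 1.000 + 0.4877 + 0.3256 + 0.04020 + 0.02045 = 1.874.
P₄ = e^(−E₄/kT) / Z = 0.02045/1.874 = 0.011.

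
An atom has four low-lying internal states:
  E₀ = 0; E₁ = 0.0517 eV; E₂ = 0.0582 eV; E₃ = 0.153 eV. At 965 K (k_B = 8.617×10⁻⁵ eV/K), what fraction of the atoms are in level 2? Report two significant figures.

0.23

k_BT = 8.617×10⁻⁵ × 965 K = 0.08315 eV.
Eᵢ/kT = 0, 0.6218, 0.6999, 1.840.
Z = Σ e^(−Eᵢ/kT) = e^(−0) + e^(−0.6218) + e^(−0.6999) + e^(−1.840) = 1.000 + 0.5370 + 0.4966 + 0.1588 = 2.192.
P₂ = e^(−E₂/kT) / Z = 0.4966/2.192 = 0.23.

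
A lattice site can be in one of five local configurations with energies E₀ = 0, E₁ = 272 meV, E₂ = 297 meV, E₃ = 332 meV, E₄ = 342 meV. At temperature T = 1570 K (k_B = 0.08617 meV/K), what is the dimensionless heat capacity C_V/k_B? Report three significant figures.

1.06

k_BT = 0.08617 × 1570 K = 135.29 meV.
Eᵢ/kT = 0, 2.0105, 2.1953, 2.4540, 2.5279.
Z = Σ e^(−Eᵢ/kT) = e^(−0) + e^(−2.0105) + e^(−2.1953) + e^(−2.4540) + e^(−2.5279) = 1.0000 + 0.13392 + 0.11133 + 0.085949 + 0.079826 = 1.4110.
⟨E⟩ = 88.821 meV, ⟨E²⟩ = 27313 meV².
C_V/k_B = (⟨E²⟩ − ⟨E⟩²)/(kT)² = (27313 − 7889.2)/18303 = 1.06.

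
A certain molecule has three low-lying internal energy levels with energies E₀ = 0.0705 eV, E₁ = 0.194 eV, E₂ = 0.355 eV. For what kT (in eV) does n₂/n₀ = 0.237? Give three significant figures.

n₂/n₀ = exp[−(E₂−E₀)/kT] = 0.237.
⇒ (E₂−E₀)/kT = ln(1/0.237) = ln(4.2194) = 1.4397.
kT = 0.2845 eV / 1.4397 = 0.198 eV.

0.198 eV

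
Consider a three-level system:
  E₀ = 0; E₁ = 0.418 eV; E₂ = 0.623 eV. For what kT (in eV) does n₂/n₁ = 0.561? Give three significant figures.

n₂/n₁ = exp[−(E₂−E₁)/kT] = 0.561.
⇒ (E₂−E₁)/kT = ln(1/0.561) = ln(1.7825) = 0.57802.
kT = 0.205 eV / 0.57802 = 0.355 eV.

0.355 eV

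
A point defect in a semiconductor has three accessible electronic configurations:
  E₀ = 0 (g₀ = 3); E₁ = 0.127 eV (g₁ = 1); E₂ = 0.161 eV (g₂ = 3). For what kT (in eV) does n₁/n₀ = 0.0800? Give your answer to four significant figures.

n₁/n₀ = (g₁/g₀) exp[−(E₁−E₀)/kT] = 0.0800.
⇒ (E₁−E₀)/kT = ln((1/3)/0.0800) = ln(4.16667) = 1.42712.
kT = 0.127 eV / 1.42712 = 0.08899 eV.

0.08899 eV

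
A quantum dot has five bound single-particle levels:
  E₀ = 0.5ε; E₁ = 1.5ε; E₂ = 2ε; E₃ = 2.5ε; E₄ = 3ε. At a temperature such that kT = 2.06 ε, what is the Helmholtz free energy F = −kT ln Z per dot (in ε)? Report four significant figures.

-1.602 ε

Eᵢ/kT = 0.242718, 0.728155, 0.970874, 1.21359, 1.45631.
Z = Σ e^(−Eᵢ/kT) = e^(−0.242718) + e^(−0.728155) + e^(−0.970874) + e^(−1.21359) + e^(−1.45631) = 0.784493 + 0.482799 + 0.378752 + 0.297129 + 0.233095 = 2.17627.
F = −kT ln Z = −2.06 × ln(2.17627) = −2.06 × 0.777612 = -1.602 ε.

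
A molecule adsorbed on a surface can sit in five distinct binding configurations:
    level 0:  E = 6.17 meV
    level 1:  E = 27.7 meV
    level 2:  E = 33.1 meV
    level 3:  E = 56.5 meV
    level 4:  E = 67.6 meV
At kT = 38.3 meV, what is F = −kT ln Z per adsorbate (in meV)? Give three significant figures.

Eᵢ/kT = 0.16110, 0.72324, 0.86423, 1.4752, 1.7650.
Z = Σ e^(−Eᵢ/kT) = e^(−0.16110) + e^(−0.72324) + e^(−0.86423) + e^(−1.4752) + e^(−1.7650) = 0.85121 + 0.48518 + 0.42138 + 0.22873 + 0.17119 = 2.1577.
F = −kT ln Z = −38.3 × ln(2.1577) = −38.3 × 0.76904 = -29.5 meV.

-29.5 meV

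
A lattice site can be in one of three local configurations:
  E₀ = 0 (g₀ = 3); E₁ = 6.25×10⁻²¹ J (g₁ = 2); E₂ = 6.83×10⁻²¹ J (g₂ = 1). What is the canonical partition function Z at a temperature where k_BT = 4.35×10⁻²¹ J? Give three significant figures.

Eᵢ/kT = 0, 1.4368, 1.5701.
Z = Σ gᵢe^(−Eᵢ/kT) = 3·e^(−0) + 2·e^(−1.4368) + 1·e^(−1.5701) = 3.0000 + 0.47537 + 0.20802 = 3.6834.

Z = 3.68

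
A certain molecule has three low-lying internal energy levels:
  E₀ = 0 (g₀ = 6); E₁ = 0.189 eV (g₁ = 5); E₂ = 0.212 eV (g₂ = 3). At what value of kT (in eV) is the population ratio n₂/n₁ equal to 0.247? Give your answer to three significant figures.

0.0259 eV

n₂/n₁ = (g₂/g₁) exp[−(E₂−E₁)/kT] = 0.247.
⇒ (E₂−E₁)/kT = ln((3/5)/0.247) = ln(2.4291) = 0.88752.
kT = 0.023 eV / 0.88752 = 0.0259 eV.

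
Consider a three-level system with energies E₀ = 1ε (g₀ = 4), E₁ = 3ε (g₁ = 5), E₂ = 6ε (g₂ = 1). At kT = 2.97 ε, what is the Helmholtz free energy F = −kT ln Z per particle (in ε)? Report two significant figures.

-4.7 ε

Eᵢ/kT = 0.3367, 1.010, 2.020.
Z = Σ gᵢe^(−Eᵢ/kT) = 4·e^(−0.3367) + 5·e^(−1.010) + 1·e^(−2.020) = 2.856 + 1.821 + 0.1327 = 4.810.
F = −kT ln Z = −2.97 × ln(4.810) = −2.97 × 1.571 = -4.7 ε.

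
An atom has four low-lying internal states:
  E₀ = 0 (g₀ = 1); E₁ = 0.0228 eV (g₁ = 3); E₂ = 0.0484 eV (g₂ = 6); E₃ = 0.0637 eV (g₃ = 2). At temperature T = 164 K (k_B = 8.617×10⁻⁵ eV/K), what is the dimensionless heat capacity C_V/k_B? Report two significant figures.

1.5

k_BT = 8.617×10⁻⁵ × 164 K = 0.01413 eV.
Eᵢ/kT = 0, 1.614, 3.425, 4.508.
Z = Σ gᵢe^(−Eᵢ/kT) = 1·e^(−0) + 3·e^(−1.614) + 6·e^(−3.425) + 2·e^(−4.508) = 1.000 + 0.5973 + 0.1953 + 0.02204 = 1.815.
⟨E⟩ = 0.01348 eV, ⟨E²⟩ = 0.0004724 eV².
C_V/k_B = (⟨E²⟩ − ⟨E⟩²)/(kT)² = (0.0004724 − 0.0001817)/0.0001997 = 1.5.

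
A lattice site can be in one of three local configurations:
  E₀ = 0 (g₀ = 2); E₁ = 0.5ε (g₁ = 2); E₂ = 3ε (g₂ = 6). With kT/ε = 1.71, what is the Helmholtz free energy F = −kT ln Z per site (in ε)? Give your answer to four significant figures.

Eᵢ/kT = 0, 0.292398, 1.75439.
Z = Σ gᵢe^(−Eᵢ/kT) = 2·e^(−0) + 2·e^(−0.292398) + 6·e^(−1.75439) = 2.00000 + 1.49294 + 1.03808 = 4.53102.
F = −kT ln Z = −1.71 × ln(4.53102) = −1.71 × 1.51095 = -2.584 ε.

-2.584 ε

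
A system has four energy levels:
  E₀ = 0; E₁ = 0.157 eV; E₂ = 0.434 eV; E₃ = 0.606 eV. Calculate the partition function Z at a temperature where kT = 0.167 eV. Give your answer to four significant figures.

Eᵢ/kT = 0, 0.940120, 2.59880, 3.62874.
Z = Σ e^(−Eᵢ/kT) = e^(−0) + e^(−0.940120) + e^(−2.59880) + e^(−3.62874) = 1.00000 + 0.390581 + 0.0743628 + 0.0265496 = 1.49149.

Z = 1.491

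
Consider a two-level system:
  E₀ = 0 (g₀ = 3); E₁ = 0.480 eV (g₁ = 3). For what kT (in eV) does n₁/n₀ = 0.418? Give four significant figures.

n₁/n₀ = (g₁/g₀) exp[−(E₁−E₀)/kT] = 0.418.
⇒ (E₁−E₀)/kT = ln((3/3)/0.418) = ln(2.39234) = 0.872272.
kT = 0.480 eV / 0.872272 = 0.5503 eV.

0.5503 eV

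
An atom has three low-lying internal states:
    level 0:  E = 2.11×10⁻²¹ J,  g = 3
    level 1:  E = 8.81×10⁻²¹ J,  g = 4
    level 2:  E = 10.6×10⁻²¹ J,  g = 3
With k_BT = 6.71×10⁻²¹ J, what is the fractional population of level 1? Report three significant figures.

0.277

Eᵢ/kT = 0.31446, 1.3130, 1.5797.
Z = Σ gᵢe^(−Eᵢ/kT) = 3·e^(−0.31446) + 4·e^(−1.3130) + 3·e^(−1.5797) = 2.1905 + 1.0760 + 0.61811 = 3.8846.
P₁ = g₁ e^(−E₁/kT) / Z = 1.0760/3.8846 = 0.277.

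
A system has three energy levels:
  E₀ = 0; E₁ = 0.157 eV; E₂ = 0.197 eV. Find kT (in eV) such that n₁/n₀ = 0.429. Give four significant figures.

0.1855 eV

n₁/n₀ = exp[−(E₁−E₀)/kT] = 0.429.
⇒ (E₁−E₀)/kT = ln(1/0.429) = ln(2.33100) = 0.846297.
kT = 0.157 eV / 0.846297 = 0.1855 eV.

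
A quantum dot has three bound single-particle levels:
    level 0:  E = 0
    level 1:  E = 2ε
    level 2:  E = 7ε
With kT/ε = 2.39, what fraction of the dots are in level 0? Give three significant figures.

0.673

Eᵢ/kT = 0, 0.83682, 2.9289.
Z = Σ e^(−Eᵢ/kT) = e^(−0) + e^(−0.83682) + e^(−2.9289) = 1.0000 + 0.43309 + 0.053456 = 1.4865.
P₀ = e^(−E₀/kT) / Z = 1.0000/1.4865 = 0.673.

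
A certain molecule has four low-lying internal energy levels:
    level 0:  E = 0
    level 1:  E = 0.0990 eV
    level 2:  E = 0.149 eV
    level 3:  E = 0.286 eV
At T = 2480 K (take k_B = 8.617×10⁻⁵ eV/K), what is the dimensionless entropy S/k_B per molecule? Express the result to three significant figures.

k_BT = 8.617×10⁻⁵ × 2480 K = 0.21370 eV.
Eᵢ/kT = 0, 0.46327, 0.69724, 1.3383.
Z = Σ e^(−Eᵢ/kT) = e^(−0) + e^(−0.46327) + e^(−0.69724) + e^(−1.3383) = 1.0000 + 0.62922 + 0.49796 + 0.26229 = 2.3895.
⟨E⟩ = Σ EᵢPᵢ = 0.088514 eV.
S/k_B = ln Z + ⟨E⟩/kT = ln(2.3895) + 0.088514/0.21370 = 0.87108 + 0.41420 = 1.29.

1.29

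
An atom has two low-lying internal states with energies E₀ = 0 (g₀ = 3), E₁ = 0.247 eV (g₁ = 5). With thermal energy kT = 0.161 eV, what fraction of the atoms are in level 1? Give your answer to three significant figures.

0.264

Eᵢ/kT = 0, 1.5342.
Z = Σ gᵢe^(−Eᵢ/kT) = 3·e^(−0) + 5·e^(−1.5342) = 3.0000 + 1.0781 = 4.0781.
P₁ = g₁ e^(−E₁/kT) / Z = 1.0781/4.0781 = 0.264.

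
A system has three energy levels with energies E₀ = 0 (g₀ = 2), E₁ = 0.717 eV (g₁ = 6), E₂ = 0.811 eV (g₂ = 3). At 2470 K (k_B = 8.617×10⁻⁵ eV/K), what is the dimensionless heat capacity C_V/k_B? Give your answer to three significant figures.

k_BT = 8.617×10⁻⁵ × 2470 K = 0.21284 eV.
Eᵢ/kT = 0, 3.3687, 3.8104.
Z = Σ gᵢe^(−Eᵢ/kT) = 2·e^(−0) + 6·e^(−3.3687) + 3·e^(−3.8104) = 2.0000 + 0.20661 + 0.066418 = 2.2730.
⟨E⟩ = 0.088871 eV, ⟨E²⟩ = 0.065948 eV².
C_V/k_B = (⟨E²⟩ − ⟨E⟩²)/(kT)² = (0.065948 − 0.0078981)/0.045301 = 1.28.

1.28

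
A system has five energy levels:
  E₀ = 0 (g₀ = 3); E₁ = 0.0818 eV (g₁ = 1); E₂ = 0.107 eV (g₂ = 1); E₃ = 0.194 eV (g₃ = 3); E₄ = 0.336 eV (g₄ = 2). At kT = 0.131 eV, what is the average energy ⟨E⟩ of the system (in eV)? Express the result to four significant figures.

Eᵢ/kT = 0, 0.624427, 0.816794, 1.48092, 2.56489.
Z = Σ gᵢe^(−Eᵢ/kT) = 3·e^(−0) + 1·e^(−0.624427) + 1·e^(−0.816794) + 3·e^(−1.48092) + 2·e^(−2.56489) = 3.00000 + 0.535568 + 0.441846 + 0.682285 + 0.153855 = 4.81355.
⟨E⟩ = Σ Eᵢ gᵢe^(−Eᵢ/kT) / Z = (0·3.00000 + 0.0818·0.535568 + 0.107·0.441846 + 0.194·0.682285 + 0.336·0.153855) / 4.81355 = 0.05716 eV.

0.05716 eV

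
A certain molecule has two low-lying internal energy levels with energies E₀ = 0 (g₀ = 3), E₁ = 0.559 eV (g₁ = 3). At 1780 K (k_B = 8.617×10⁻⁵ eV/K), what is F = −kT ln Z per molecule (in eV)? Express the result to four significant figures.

-0.1725 eV

k_BT = 8.617×10⁻⁵ × 1780 K = 0.153383 eV.
Eᵢ/kT = 0, 3.64447.
Z = Σ gᵢe^(−Eᵢ/kT) = 3·e^(−0) + 3·e^(−3.64447) = 3.00000 + 0.0784058 = 3.07841.
F = −kT ln Z = −0.153383 × ln(3.07841) = −0.153383 × 1.12441 = -0.1725 eV.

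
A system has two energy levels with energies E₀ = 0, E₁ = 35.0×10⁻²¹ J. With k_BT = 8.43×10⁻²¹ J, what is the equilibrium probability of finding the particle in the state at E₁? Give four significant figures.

Eᵢ/kT = 0, 4.15184.
Z = Σ e^(−Eᵢ/kT) = e^(−0) + e^(−4.15184) = 1.00000 + 0.0157354 = 1.01574.
P₁ = e^(−E₁/kT) / Z = 0.0157354/1.01574 = 0.01549.

0.01549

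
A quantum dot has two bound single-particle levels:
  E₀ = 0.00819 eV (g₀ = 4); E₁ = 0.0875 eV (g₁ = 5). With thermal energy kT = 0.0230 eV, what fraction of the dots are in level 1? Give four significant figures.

0.03823

Eᵢ/kT = 0.356087, 3.80435.
Z = Σ gᵢe^(−Eᵢ/kT) = 4·e^(−0.356087) + 5·e^(−3.80435) = 2.80165 + 0.111368 = 2.91302.
P₁ = g₁ e^(−E₁/kT) / Z = 0.111368/2.91302 = 0.03823.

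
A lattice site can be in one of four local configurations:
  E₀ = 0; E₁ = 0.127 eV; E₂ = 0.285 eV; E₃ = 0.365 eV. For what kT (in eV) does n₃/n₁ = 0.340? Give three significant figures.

n₃/n₁ = exp[−(E₃−E₁)/kT] = 0.340.
⇒ (E₃−E₁)/kT = ln(1/0.340) = ln(2.9412) = 1.0788.
kT = 0.238 eV / 1.0788 = 0.221 eV.

0.221 eV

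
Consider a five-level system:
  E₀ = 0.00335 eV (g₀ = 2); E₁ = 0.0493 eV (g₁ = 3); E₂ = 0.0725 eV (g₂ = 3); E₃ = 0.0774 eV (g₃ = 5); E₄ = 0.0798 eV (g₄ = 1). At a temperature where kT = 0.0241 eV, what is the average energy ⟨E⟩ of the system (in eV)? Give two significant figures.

Eᵢ/kT = 0.1390, 2.046, 3.008, 3.212, 3.311.
Z = Σ gᵢe^(−Eᵢ/kT) = 2·e^(−0.1390) + 3·e^(−2.046) + 3·e^(−3.008) + 5·e^(−3.212) + 1·e^(−3.311) = 1.740 + 0.3878 + 0.1482 + 0.2014 + 0.03648 = 2.514.
⟨E⟩ = Σ Eᵢ gᵢe^(−Eᵢ/kT) / Z = (0.00335·1.740 + 0.0493·0.3878 + 0.0725·0.1482 + 0.0774·0.2014 + 0.0798·0.03648) / 2.514 = 0.022 eV.

0.022 eV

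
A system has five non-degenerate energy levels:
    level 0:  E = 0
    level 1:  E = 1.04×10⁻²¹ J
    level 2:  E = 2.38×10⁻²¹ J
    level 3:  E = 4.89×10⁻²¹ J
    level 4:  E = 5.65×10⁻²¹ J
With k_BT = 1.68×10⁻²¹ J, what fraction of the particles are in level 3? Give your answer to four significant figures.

Eᵢ/kT = 0, 0.619048, 1.41667, 2.91071, 3.36310.
Z = Σ e^(−Eᵢ/kT) = e^(−0) + e^(−0.619048) + e^(−1.41667) + e^(−2.91071) + e^(−3.36310) = 1.00000 + 0.538457 + 0.242520 + 0.0544371 + 0.0346277 = 1.87004.
P₃ = e^(−E₃/kT) / Z = 0.0544371/1.87004 = 0.02911.

0.02911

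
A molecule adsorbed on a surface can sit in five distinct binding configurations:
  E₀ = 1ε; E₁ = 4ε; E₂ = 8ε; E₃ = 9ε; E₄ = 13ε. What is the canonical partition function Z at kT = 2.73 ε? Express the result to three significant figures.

Eᵢ/kT = 0.36630, 1.4652, 2.9304, 3.2967, 4.7619.
Z = Σ e^(−Eᵢ/kT) = e^(−0.36630) + e^(−1.4652) + e^(−2.9304) + e^(−3.2967) + e^(−4.7619) = 0.69329 + 0.23103 + 0.053376 + 0.037005 + 0.0085494 = 1.0233.

Z = 1.02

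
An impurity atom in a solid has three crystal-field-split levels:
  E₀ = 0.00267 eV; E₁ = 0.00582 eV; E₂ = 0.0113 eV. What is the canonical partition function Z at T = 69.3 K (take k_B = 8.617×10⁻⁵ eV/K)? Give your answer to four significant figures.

k_BT = 8.617×10⁻⁵ × 69.3 K = 0.00597158 eV.
Eᵢ/kT = 0.447118, 0.974616, 1.89230.
Z = Σ e^(−Eᵢ/kT) = e^(−0.447118) + e^(−0.974616) + e^(−1.89230) = 0.639468 + 0.377337 + 0.150725 = 1.16753.

Z = 1.168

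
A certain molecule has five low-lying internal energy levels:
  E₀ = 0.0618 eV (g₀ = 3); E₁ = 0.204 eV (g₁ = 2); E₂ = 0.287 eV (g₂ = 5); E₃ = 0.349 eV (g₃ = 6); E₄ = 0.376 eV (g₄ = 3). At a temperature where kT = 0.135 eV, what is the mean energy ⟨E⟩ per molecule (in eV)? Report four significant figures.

0.1696 eV

Eᵢ/kT = 0.457778, 1.51111, 2.12593, 2.58519, 2.78519.
Z = Σ gᵢe^(−Eᵢ/kT) = 3·e^(−0.457778) + 2·e^(−1.51111) + 5·e^(−2.12593) + 6·e^(−2.58519) + 3·e^(−2.78519) = 1.89806 + 0.441330 + 0.596610 + 0.452291 + 0.185152 = 3.57344.
⟨E⟩ = Σ Eᵢ gᵢe^(−Eᵢ/kT) / Z = (0.0618·1.89806 + 0.204·0.441330 + 0.287·0.596610 + 0.349·0.452291 + 0.376·0.185152) / 3.57344 = 0.1696 eV.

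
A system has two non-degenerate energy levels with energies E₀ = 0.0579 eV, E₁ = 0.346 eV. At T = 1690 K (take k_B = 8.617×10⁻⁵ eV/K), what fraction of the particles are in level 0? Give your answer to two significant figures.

0.88

k_BT = 8.617×10⁻⁵ × 1690 K = 0.1456 eV.
Eᵢ/kT = 0.3977, 2.376.
Z = Σ e^(−Eᵢ/kT) = e^(−0.3977) + e^(−2.376) = 0.6719 + 0.09292 = 0.7648.
P₀ = e^(−E₀/kT) / Z = 0.6719/0.7648 = 0.88.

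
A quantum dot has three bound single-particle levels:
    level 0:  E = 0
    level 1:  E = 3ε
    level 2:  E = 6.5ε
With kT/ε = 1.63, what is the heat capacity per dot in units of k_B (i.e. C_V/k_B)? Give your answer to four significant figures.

Eᵢ/kT = 0, 1.84049, 3.98773.
Z = Σ e^(−Eᵢ/kT) = e^(−0) + e^(−1.84049) + e^(−3.98773) = 1.00000 + 0.158740 + 0.0185418 = 1.17728.
⟨E⟩ = 0.506882 ε, ⟨E²⟩ = 1.87895 ε².
C_V/k_B = (⟨E²⟩ − ⟨E⟩²)/(kT)² = (1.87895 − 0.256929)/2.65690 = 0.6105.

0.6105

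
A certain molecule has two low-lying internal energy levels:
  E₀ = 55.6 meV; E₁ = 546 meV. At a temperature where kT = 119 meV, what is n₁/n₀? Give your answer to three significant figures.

0.0162

n₁/n₀ = exp[−(E₁−E₀)/kT] = exp(−(490.4 meV)/(119 meV)) = exp(-4.1210) = 0.0162.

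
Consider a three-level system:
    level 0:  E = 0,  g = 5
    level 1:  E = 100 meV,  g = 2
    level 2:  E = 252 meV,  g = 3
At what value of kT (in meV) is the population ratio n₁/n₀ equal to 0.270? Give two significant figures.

250 meV

n₁/n₀ = (g₁/g₀) exp[−(E₁−E₀)/kT] = 0.270.
⇒ (E₁−E₀)/kT = ln((2/5)/0.270) = ln(1.481) = 0.3927.
kT = 100 meV / 0.3927 = 250 meV.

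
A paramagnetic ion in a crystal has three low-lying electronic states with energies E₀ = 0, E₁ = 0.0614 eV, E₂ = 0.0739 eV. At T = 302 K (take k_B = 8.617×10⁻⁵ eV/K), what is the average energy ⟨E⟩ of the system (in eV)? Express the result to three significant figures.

0.00878 eV

k_BT = 8.617×10⁻⁵ × 302 K = 0.026023 eV.
Eᵢ/kT = 0, 2.3595, 2.8398.
Z = Σ e^(−Eᵢ/kT) = e^(−0) + e^(−2.3595) + e^(−2.8398) = 1.0000 + 0.094467 + 0.058437 = 1.1529.
⟨E⟩ = Σ Eᵢ e^(−Eᵢ/kT) / Z = (0·1.0000 + 0.0614·0.094467 + 0.0739·0.058437) / 1.1529 = 0.00878 eV.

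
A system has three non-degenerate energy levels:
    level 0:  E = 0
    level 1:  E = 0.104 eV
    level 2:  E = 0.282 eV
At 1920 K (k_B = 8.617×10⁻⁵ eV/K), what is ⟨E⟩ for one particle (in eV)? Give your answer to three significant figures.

0.0622 eV

k_BT = 8.617×10⁻⁵ × 1920 K = 0.16545 eV.
Eᵢ/kT = 0, 0.62859, 1.7044.
Z = Σ e^(−Eᵢ/kT) = e^(−0) + e^(−0.62859) + e^(−1.7044) = 1.0000 + 0.53334 + 0.18188 = 1.7152.
⟨E⟩ = Σ Eᵢ e^(−Eᵢ/kT) / Z = (0·1.0000 + 0.104·0.53334 + 0.282·0.18188) / 1.7152 = 0.0622 eV.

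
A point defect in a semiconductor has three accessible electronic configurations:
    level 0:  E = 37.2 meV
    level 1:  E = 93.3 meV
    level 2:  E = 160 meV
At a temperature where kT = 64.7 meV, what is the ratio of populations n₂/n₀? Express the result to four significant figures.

n₂/n₀ = exp[−(E₂−E₀)/kT] = exp(−(122.8 meV)/(64.7 meV)) = exp(-1.89799) = 0.1499.

0.1499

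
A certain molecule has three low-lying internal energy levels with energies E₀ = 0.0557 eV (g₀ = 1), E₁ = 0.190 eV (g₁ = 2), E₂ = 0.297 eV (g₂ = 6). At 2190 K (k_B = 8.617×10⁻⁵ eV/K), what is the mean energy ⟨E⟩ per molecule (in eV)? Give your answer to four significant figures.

0.2022 eV

k_BT = 8.617×10⁻⁵ × 2190 K = 0.188712 eV.
Eᵢ/kT = 0.295159, 1.00683, 1.57383.
Z = Σ gᵢe^(−Eᵢ/kT) = 1·e^(−0.295159) + 2·e^(−1.00683) + 6·e^(−1.57383) = 0.744413 + 0.730751 + 1.24350 = 2.71866.
⟨E⟩ = Σ Eᵢ gᵢe^(−Eᵢ/kT) / Z = (0.0557·0.744413 + 0.190·0.730751 + 0.297·1.24350) / 2.71866 = 0.2022 eV.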